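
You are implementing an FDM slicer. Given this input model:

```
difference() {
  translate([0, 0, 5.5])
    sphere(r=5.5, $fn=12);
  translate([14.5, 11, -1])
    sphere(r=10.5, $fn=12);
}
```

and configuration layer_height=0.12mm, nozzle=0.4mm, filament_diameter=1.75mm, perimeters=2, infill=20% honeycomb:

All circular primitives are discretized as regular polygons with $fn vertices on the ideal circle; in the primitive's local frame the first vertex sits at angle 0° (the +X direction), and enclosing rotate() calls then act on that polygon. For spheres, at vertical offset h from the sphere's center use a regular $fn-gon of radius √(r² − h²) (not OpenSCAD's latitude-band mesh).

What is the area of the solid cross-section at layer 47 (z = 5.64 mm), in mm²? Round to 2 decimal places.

90.69 mm²

At z = 5.64 mm: the r=5.5 sphere contributes a regular 12-gon of circumradius √(5.5²−0.14²) = 5.498 (area = (12/2)·5.498²·sin(360°/12) = 90.69 mm²); the r=10.5 sphere at (14.5, 11) slices to a regular 12-gon of circumradius 8.134 (√(r²−h²) with h=6.64 from center) (area = (12/2)·8.134²·sin(360°/12) = 198.48 mm²); Subtracting the remaining from the first: starting from the r=5.5 sphere (90.69 mm²), the r=10.5 sphere at (14.5, 11) misses the remaining region (no effect) — area = 90.69 mm². Overall, the cross-section is a single solid region. Net area = 90.69 mm².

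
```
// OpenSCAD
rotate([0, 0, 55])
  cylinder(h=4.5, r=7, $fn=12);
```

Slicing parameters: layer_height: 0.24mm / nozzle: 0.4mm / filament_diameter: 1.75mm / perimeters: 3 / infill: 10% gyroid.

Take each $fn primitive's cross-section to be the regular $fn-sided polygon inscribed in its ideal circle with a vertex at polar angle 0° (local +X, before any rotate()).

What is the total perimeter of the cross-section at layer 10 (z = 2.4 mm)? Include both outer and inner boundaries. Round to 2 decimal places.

43.48 mm

At z = 2.4 mm: the r=7 cylinder contributes a regular 12-gon of circumradius 7 (perimeter = 2·12·7.000·sin(180°/12) = 43.48 mm); (whole slice rotated 55° about Z — lengths, areas and connectivity unchanged). Overall, the cross-section is a single solid region. Total boundary length (outer) = 43.48 mm.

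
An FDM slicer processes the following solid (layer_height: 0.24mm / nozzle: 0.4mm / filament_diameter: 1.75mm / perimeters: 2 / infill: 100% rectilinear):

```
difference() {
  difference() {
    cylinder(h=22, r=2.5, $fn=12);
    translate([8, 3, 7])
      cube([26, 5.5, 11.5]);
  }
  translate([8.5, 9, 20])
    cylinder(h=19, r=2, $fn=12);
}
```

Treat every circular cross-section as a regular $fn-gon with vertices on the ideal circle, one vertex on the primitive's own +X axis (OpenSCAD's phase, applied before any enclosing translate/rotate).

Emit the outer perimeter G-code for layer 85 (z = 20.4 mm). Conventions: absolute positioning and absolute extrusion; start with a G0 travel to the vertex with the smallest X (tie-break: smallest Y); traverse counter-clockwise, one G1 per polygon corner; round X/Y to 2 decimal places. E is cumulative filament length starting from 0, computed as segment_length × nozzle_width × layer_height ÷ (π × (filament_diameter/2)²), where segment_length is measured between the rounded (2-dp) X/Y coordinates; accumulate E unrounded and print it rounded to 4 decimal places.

At z = 20.4 mm: the r=2.5 cylinder contributes a regular 12-gon of circumradius 2.5; the cube at (8, 3) does not reach this height (z outside [7, 18.5]); After the difference (first − rest): none of the subtracted shapes is present at this height, so the r=2.5 cylinder is unchanged — 1 connected region; the r=2 cylinder at (8.5, 9) contributes a regular 12-gon of circumradius 2; After the difference (first − rest): starting from the result so far, the r=2 cylinder at (8.5, 9) misses the remaining region (no effect) — 1 connected region. The outline is a single polygon with 12 vertices. Extrusion per mm of travel: 0.4 × 0.24 / (π × 0.875²) = 0.039912. Accumulating E over each segment gives final E = 0.6205.

G0 X-2.50 Y0.00 Z20.40
G1 X-2.17 Y-1.25 E0.0516
G1 X-1.25 Y-2.17 E0.1035
G1 X0.00 Y-2.50 E0.1551
G1 X1.25 Y-2.17 E0.2067
G1 X2.17 Y-1.25 E0.2587
G1 X2.50 Y0.00 E0.3103
G1 X2.17 Y1.25 E0.3619
G1 X1.25 Y2.17 E0.4138
G1 X0.00 Y2.50 E0.4654
G1 X-1.25 Y2.17 E0.5170
G1 X-2.17 Y1.25 E0.5689
G1 X-2.50 Y0.00 E0.6205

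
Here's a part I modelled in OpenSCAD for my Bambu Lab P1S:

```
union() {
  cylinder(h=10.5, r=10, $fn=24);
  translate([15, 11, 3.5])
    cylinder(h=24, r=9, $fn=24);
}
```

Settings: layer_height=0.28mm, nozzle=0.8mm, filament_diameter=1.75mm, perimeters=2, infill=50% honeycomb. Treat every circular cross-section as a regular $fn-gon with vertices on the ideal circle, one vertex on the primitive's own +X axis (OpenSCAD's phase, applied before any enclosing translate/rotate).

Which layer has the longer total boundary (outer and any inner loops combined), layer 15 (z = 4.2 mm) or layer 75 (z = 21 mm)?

Layer 15 (z = 4.2): the r=10 cylinder gives a regular 24-gon of circumradius 10 (constant along its height) (perimeter = 2·24·10.000·sin(180°/24) = 62.65 mm); the r=9 cylinder at (15, 11) gives a regular 24-gon of circumradius 9 (constant along its height) (perimeter = 2·24·9.000·sin(180°/24) = 56.39 mm); Merging all regions: the regions partially overlap (shared area 0.68 mm²), so the edge portions inside another operand are dropped and the merged outline is re-measured after clipping — boundary = 112.22 mm. So its perimeter = 112.22 mm. Layer 75 (z = 21): the cylinder is not intersected at this z (z outside [0, 10.5]); the cylinder at (15, 11): section is a regular 24-gon, circumradius r=9 (perimeter = 2·24·9.000·sin(180°/24) = 56.39 mm); Merging all regions: only the r=9 cylinder at (15, 11) is present, so the union is just that shape — boundary = 56.39 mm. So its perimeter = 56.39 mm. Layer 15 is larger (112.22 vs 56.39 mm).

layer 15 (z = 4.2 mm)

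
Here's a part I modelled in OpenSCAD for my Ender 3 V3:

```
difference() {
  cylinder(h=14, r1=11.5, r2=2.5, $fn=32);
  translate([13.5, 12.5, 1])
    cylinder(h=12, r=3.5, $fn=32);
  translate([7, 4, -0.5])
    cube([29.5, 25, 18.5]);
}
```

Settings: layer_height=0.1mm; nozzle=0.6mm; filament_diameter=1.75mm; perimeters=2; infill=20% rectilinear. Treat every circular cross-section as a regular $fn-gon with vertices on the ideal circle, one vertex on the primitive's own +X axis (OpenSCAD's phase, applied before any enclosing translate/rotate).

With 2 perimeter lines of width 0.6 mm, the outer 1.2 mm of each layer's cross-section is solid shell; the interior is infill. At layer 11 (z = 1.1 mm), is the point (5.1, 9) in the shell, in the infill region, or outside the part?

At z = 1.1 mm: the cone: at t=0.079 of its height the radius interpolates to r₁+(r₂−r₁)t = 10.793, giving a regular 32-gon of that circumradius; the cylinder at (13.5, 12.5): section is a regular 32-gon, circumradius r=3.5; the cube at (7, 4) is present — its section is the full 29.5×25 rectangle; Taking the first minus the rest: starting from the cone, the r=3.5 cylinder at (13.5, 12.5) misses the remaining region (no effect); the 29.5×25 cube at (7, 4) partially overlaps it — only the 7.30 mm² overlap (of its 737.50 mm²) is removed, clipping the outline — 1 connected region. Overall, the cross-section is a single solid region. The nearest boundary edge runs (4.13, 9.97)→(6.00, 8.97); distance from the point to it = 0.40 mm. The point is inside the cross-section, 0.40 mm from the nearest boundary — within the 1.2 mm shell band (2 × 0.6).

shell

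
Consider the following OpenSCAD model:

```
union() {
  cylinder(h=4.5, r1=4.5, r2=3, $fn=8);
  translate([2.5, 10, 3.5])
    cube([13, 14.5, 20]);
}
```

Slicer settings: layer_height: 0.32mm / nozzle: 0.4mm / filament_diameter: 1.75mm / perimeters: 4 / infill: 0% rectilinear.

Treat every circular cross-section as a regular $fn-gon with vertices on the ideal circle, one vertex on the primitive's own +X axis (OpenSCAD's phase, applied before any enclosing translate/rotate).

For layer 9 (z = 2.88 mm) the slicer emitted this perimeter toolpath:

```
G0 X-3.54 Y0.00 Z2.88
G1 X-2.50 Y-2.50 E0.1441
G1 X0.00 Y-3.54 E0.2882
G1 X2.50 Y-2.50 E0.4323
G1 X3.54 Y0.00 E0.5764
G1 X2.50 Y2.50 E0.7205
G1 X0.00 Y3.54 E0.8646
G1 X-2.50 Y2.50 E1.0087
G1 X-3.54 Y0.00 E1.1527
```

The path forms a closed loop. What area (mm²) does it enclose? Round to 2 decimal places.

35.40 mm²

Apply the shoelace formula to the sequence of (X, Y) vertices; enclosed area = 35.40 mm².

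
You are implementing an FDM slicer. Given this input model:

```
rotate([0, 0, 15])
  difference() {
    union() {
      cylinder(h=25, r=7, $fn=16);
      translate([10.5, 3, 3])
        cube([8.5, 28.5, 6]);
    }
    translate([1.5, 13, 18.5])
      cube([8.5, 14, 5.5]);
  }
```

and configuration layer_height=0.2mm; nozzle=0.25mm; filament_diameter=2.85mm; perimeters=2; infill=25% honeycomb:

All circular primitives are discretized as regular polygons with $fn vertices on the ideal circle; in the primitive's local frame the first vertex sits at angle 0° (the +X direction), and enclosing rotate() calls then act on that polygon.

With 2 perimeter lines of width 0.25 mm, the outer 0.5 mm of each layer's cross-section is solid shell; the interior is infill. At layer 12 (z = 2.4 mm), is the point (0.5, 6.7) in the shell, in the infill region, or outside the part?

At z = 2.4 mm: the cylinder: section is a regular 16-gon, circumradius r=7; the cube at (10.5, 3) does not reach this height (z outside [3, 9]); Merging all regions: only the r=7 cylinder is present, so the union is just that shape — 1 connected region; the cube at (1.5, 13) is not intersected at this z (z outside [18.5, 24]); Taking the first minus the rest: none of the subtracted shapes is present at this height, so that combined region is unchanged — 1 connected region; (rotated 15° about Z; rotation is an isometry so areas/perimeters/island counts are preserved). Overall, the cross-section is a single solid region. Undo the 15° rotation: the query point maps to (2.217, 6.342) in the un-rotated model frame. The nearest boundary edge runs (2.68, 6.47)→(0.00, 7.00); distance from the point to it = 0.21 mm. The point is inside the cross-section, 0.21 mm from the nearest boundary — within the 0.5 mm shell band (2 × 0.25).

shell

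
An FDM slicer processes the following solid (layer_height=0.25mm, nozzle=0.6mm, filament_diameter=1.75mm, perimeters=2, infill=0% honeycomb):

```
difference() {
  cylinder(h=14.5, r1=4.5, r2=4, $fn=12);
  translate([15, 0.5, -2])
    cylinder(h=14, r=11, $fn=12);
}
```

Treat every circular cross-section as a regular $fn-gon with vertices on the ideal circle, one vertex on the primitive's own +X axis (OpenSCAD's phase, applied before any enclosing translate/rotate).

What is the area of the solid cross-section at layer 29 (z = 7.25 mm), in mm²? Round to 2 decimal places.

At z = 7.25 mm: the cone (r1=4.5→r2=4) has section circumradius 4.250 here — a regular 12-gon (area = (12/2)·4.250²·sin(360°/12) = 54.19 mm²); the r=11 cylinder at (15, 0.5) contributes a regular 12-gon of circumradius 11 (area = (12/2)·11.000²·sin(360°/12) = 363.00 mm²); Subtracting the remaining from the first: starting from the cone (54.19 mm²), the r=11 cylinder at (15, 0.5) partially overlaps it — only the 0.08 mm² overlap (of its 363.00 mm²) is removed, clipping the outline — area = 54.10 mm². Overall, the cross-section is a single solid region. Net area = 54.10 mm².

54.10 mm²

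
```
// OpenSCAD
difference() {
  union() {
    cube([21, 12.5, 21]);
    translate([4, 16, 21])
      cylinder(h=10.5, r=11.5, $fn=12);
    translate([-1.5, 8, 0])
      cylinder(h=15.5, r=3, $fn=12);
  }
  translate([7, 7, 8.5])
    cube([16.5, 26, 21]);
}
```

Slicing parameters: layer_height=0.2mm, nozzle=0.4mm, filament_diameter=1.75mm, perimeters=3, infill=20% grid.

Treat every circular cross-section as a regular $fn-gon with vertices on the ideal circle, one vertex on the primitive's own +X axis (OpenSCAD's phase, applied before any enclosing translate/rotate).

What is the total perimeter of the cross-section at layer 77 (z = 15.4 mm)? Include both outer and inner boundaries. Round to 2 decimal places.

74.23 mm

At z = 15.4 mm: the cube (footprint 21×12.5) is included at this height (perimeter 67.00 mm); the cylinder at (4, 16) does not reach this height (z outside [21, 31.5]); the r=3 cylinder at (-1.5, 8) contributes a regular 12-gon of circumradius 3 (perimeter = 2·12·3.000·sin(180°/12) = 18.63 mm); Combining (union): the regions partially overlap (shared area 5.10 mm²), so the edge portions inside another operand are dropped and the merged outline is re-measured after clipping — boundary = 74.23 mm; the cube at (7, 7) is present — its section is the full 16.5×26 rectangle (perimeter 85.00 mm); Taking the first minus the rest: starting from the result so far, the 16.5×26 cube at (7, 7) partially overlaps it — only the 77.00 mm² overlap (of its 429.00 mm²) is removed, clipping the outline — boundary = 74.23 mm. Overall, the cross-section is a single solid region. Total boundary length (outer) = 74.23 mm.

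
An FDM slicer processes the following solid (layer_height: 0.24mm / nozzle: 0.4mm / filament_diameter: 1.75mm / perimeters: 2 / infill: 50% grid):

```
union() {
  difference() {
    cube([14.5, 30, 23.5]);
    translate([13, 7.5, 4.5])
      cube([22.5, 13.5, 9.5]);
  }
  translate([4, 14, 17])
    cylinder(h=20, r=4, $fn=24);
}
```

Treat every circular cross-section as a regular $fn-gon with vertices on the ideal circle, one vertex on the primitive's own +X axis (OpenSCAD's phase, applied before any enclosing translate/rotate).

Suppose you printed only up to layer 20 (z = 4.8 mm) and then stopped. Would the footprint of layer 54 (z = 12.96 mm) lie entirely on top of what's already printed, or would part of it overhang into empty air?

Compare the two slices. At z = 4.8: the cube (footprint 14.5×30) is included at this height (area 435.00 mm²); the 22.5×13.5 cube at (13, 7.5) contributes its full rectangle (area 303.75 mm²); Subtracting the remaining from the first: starting from the 14.5×30 cube (435.00 mm²), the 22.5×13.5 cube at (13, 7.5) partially overlaps it — only the 20.25 mm² overlap (of its 303.75 mm²) is removed, clipping the outline — area = 414.75 mm²; the cylinder at (4, 14) is absent (z outside [17, 37]); Taking the union: only that combined region is present, so the union is just that shape — area = 414.75 mm². At z = 12.96: the cube is present — its section is the full 14.5×30 rectangle (area 435.00 mm²); the cube at (13, 7.5) is present — its section is the full 22.5×13.5 rectangle (area 303.75 mm²); Subtracting the remaining from the first: starting from the 14.5×30 cube (435.00 mm²), the 22.5×13.5 cube at (13, 7.5) partially overlaps it — only the 20.25 mm² overlap (of its 303.75 mm²) is removed, clipping the outline — area = 414.75 mm²; the cylinder at (4, 14) does not reach this height (z outside [17, 37]); Taking the union: only the result so far is present, so the union is just that shape — area = 414.75 mm². Checking containment: the cross-section at z = 12.96 is a subset of the cross-section at z = 4.8.

entirely on top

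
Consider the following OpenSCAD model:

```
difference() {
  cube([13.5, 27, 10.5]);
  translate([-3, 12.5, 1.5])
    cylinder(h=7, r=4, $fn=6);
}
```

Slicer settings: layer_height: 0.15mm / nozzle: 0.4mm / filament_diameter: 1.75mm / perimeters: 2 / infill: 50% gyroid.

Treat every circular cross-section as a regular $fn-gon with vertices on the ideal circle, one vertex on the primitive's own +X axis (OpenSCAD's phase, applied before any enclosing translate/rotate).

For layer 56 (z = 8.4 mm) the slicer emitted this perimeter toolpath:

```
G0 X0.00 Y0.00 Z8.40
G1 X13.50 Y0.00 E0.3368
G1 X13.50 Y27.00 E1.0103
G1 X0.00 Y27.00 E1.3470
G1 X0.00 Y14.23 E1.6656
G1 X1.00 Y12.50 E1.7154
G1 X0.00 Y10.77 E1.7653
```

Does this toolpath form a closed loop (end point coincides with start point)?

Start point (G0): (0.00, 0.00). End point (last G1): the path does not return to the start — open.

no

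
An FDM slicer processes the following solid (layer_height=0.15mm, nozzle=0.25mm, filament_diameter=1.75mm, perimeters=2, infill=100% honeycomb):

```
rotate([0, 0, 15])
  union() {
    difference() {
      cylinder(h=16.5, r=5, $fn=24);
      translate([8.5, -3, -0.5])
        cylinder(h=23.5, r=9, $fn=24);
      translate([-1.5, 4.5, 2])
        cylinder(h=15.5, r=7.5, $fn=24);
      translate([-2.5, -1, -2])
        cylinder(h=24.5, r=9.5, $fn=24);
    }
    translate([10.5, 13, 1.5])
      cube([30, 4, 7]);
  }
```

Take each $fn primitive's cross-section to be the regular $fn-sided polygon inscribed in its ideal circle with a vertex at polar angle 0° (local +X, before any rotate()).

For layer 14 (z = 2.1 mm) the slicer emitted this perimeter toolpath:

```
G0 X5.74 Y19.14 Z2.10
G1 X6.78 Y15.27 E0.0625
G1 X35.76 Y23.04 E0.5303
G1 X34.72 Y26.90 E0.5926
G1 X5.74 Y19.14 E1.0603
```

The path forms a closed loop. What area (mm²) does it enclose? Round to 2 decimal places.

120.08 mm²

Apply the shoelace formula to the sequence of (X, Y) vertices; enclosed area = 120.08 mm².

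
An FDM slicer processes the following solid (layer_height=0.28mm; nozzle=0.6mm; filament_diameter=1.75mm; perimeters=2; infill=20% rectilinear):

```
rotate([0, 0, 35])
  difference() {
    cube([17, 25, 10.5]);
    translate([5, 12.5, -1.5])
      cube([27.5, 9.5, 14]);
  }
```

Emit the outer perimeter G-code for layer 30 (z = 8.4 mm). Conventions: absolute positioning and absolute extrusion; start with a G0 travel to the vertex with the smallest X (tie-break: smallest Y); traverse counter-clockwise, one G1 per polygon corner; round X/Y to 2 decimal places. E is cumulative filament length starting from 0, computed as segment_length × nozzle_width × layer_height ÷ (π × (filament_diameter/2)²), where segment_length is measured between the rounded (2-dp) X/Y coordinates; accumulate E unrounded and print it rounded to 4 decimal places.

G0 X-14.34 Y20.48 Z8.40
G1 X0.00 Y0.00 E1.7462
G1 X13.93 Y9.75 E2.9339
G1 X6.76 Y19.99 E3.8070
G1 X-3.07 Y13.11 E4.6450
G1 X-8.52 Y20.89 E5.3085
G1 X1.31 Y27.77 E6.1465
G1 X-0.41 Y30.23 E6.3562
G1 X-14.34 Y20.48 E7.5438

At z = 8.4 mm: the 17×25 cube contributes its full rectangle; the cube at (5, 12.5) is present — its section is the full 27.5×9.5 rectangle; Taking the first minus the rest: starting from the 17×25 cube, the 27.5×9.5 cube at (5, 12.5) partially overlaps it — only the 114.00 mm² overlap (of its 261.25 mm²) is removed, clipping the outline — 1 connected region; (whole slice rotated 35° about Z — lengths, areas and connectivity unchanged). The outline is a single polygon with 8 vertices. Extrusion per mm of travel: 0.6 × 0.28 / (π × 0.875²) = 0.069846. Accumulating E over each segment gives final E = 7.5438.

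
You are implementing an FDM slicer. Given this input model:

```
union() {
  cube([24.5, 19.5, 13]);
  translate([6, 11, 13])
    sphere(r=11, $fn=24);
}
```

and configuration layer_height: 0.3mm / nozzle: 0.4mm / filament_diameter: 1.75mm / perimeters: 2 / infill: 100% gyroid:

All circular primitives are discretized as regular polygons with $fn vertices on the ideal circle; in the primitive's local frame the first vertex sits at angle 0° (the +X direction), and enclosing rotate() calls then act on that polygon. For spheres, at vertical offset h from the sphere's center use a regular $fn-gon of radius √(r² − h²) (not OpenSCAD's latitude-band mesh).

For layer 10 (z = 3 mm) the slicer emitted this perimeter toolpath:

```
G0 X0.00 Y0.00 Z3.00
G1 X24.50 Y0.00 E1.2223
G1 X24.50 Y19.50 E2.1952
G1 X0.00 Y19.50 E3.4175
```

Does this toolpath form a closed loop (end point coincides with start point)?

Start point (G0): (0.00, 0.00). End point (last G1): the path does not return to the start — open.

no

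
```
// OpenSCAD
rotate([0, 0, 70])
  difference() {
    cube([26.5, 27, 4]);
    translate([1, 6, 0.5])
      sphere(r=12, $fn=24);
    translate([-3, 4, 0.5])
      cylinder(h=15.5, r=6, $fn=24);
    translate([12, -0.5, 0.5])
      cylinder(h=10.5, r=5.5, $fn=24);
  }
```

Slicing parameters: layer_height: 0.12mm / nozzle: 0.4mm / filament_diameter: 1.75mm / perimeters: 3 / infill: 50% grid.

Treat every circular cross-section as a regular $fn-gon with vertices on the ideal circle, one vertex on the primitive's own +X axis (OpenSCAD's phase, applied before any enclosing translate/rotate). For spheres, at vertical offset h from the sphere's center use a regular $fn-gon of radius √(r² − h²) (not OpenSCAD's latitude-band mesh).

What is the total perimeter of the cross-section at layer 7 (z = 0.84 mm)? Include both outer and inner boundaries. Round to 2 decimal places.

99.87 mm

At z = 0.84 mm: the 26.5×27 cube contributes its full rectangle (perimeter 107.00 mm); the sphere at (1, 6): section is a regular 24-gon, circumradius = √(r²−h²) = √(12²−0.34²) = 11.995 (perimeter = 2·24·11.995·sin(180°/24) = 75.15 mm); the cylinder at (-3, 4): section is a regular 24-gon, circumradius r=6 (perimeter = 2·24·6.000·sin(180°/24) = 37.59 mm); the cylinder at (12, -0.5): section is a regular 24-gon, circumradius r=5.5 (perimeter = 2·24·5.500·sin(180°/24) = 34.46 mm); Taking the first minus the rest: starting from the 26.5×27 cube, the r=12 sphere at (1, 6) partially overlaps it — only the 198.07 mm² overlap (of its 446.88 mm²) is removed, clipping the outline; the r=6 cylinder at (-3, 4) misses the remaining region (no effect); the r=5.5 cylinder at (12, -0.5) partially overlaps it — only the 19.31 mm² overlap (of its 93.95 mm²) is removed, clipping the outline — boundary = 99.87 mm; (whole slice rotated 70° about Z — lengths, areas and connectivity unchanged). Overall, the cross-section is a single solid region. Total boundary length (outer) = 99.87 mm.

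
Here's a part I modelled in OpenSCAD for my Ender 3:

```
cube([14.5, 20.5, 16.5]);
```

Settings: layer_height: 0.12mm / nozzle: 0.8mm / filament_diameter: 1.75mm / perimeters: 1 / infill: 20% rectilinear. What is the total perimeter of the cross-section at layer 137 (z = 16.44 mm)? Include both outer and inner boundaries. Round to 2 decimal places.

At z = 16.44 mm: the 14.5×20.5 cube contributes its full rectangle (perimeter 70.00 mm). Overall, the cross-section is a single solid region. Total boundary length (outer) = 70.00 mm.

70.00 mm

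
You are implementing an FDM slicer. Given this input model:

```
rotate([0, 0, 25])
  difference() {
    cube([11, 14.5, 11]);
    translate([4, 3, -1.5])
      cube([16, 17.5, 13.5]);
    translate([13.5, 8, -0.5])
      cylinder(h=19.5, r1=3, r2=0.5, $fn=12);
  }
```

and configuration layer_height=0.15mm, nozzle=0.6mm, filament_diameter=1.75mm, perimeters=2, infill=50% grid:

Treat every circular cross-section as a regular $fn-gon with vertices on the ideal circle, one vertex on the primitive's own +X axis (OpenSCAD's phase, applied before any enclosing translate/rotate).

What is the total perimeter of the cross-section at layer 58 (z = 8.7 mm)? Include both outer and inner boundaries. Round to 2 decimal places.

At z = 8.7 mm: the cube is present — its section is the full 11×14.5 rectangle (perimeter 51.00 mm); the cube at (4, 3) (footprint 16×17.5) is included at this height (perimeter 67.00 mm); the cone at (13.5, 8) (r1=3→r2=0.5) has section circumradius 1.821 here — a regular 12-gon (perimeter = 2·12·1.821·sin(180°/12) = 11.31 mm); After the difference (first − rest): starting from the 11×14.5 cube, the 16×17.5 cube at (4, 3) partially overlaps it — only the 80.50 mm² overlap (of its 280.00 mm²) is removed, clipping the outline; the cone at (13.5, 8) misses the remaining region (no effect) — boundary = 51.00 mm; (whole slice rotated 25° about Z — lengths, areas and connectivity unchanged). Overall, the cross-section is a single solid region. Total boundary length (outer) = 51.00 mm.

51.00 mm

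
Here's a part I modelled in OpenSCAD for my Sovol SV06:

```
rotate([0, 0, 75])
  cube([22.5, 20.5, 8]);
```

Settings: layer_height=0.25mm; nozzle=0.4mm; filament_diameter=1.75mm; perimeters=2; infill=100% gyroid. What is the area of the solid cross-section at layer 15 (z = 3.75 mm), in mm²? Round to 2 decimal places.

At z = 3.75 mm: the 22.5×20.5 cube contributes its full rectangle (area 461.25 mm²); (whole slice rotated 75° about Z — lengths, areas and connectivity unchanged). Overall, the cross-section is a single solid region. Net area = 461.25 mm².

461.25 mm²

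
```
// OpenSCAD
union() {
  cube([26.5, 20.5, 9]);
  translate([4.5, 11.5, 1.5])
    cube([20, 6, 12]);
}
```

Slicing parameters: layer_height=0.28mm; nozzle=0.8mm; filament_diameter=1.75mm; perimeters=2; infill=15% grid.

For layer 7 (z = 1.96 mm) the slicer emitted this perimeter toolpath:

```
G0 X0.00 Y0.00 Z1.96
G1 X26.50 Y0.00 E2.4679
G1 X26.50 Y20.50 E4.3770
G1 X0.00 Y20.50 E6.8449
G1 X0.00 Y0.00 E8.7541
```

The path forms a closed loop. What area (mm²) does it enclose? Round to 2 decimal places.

Apply the shoelace formula to the sequence of (X, Y) vertices; enclosed area = 543.25 mm².

543.25 mm²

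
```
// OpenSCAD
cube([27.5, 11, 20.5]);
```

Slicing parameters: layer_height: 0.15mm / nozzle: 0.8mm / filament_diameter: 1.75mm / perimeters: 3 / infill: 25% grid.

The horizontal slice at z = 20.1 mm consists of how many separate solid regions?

At z = 20.1 mm: the cube is present — its section is the full 27.5×11 rectangle. The result has 1 disconnected region.

1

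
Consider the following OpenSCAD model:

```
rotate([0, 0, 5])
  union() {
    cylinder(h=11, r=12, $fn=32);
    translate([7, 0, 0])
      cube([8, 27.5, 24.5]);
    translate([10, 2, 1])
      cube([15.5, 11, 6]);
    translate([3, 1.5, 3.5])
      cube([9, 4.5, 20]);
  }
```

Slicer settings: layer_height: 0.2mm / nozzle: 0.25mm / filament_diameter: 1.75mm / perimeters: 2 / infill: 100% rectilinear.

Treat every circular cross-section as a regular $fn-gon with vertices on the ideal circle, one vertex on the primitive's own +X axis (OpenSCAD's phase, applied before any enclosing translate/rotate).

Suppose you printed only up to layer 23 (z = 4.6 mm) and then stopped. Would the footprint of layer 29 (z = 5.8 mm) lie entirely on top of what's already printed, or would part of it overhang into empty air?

Compare the two slices. At z = 4.6: the r=12 cylinder gives a regular 32-gon of circumradius 12 (constant along its height) (area = (32/2)·12.000²·sin(360°/32) = 449.49 mm²); the cube at (7, 0) is present — its section is the full 8×27.5 rectangle (area 220.00 mm²); the cube at (10, 2) (footprint 15.5×11) is included at this height (area 170.50 mm²); the cube at (3, 1.5) is present — its section is the full 9×4.5 rectangle (area 40.50 mm²); Taking the union: the regions partially overlap — summed areas 880.49 mm² minus the doubly-counted overlap 129.19 mm² gives 751.29 mm² — area = 751.29 mm²; (rotated 5° about Z; rotation is an isometry so areas/perimeters/island counts are preserved). At z = 5.8: the r=12 cylinder contributes a regular 32-gon of circumradius 12 (area = (32/2)·12.000²·sin(360°/32) = 449.49 mm²); the cube at (7, 0) (footprint 8×27.5) is included at this height (area 220.00 mm²); the cube at (10, 2) is present — its section is the full 15.5×11 rectangle (area 170.50 mm²); the cube at (3, 1.5) is present — its section is the full 9×4.5 rectangle (area 40.50 mm²); Combining (union): the regions partially overlap — summed areas 880.49 mm² minus the doubly-counted overlap 129.19 mm² gives 751.29 mm² — area = 751.29 mm²; (rotated 5° about Z; rotation is an isometry so areas/perimeters/island counts are preserved). Checking containment: the cross-section at z = 5.8 is a subset of the cross-section at z = 4.6.

entirely on top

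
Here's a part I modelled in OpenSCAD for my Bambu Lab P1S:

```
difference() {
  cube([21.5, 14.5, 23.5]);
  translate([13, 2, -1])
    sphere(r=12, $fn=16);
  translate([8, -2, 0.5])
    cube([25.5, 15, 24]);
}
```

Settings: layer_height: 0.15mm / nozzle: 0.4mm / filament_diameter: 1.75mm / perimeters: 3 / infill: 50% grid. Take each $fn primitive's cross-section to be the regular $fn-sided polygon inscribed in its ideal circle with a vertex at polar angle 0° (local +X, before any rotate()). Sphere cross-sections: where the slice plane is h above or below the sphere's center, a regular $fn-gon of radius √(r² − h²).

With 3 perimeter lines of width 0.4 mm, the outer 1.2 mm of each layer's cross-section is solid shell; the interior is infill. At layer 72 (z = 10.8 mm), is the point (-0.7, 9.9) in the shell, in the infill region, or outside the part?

At z = 10.8 mm: the cube is present — its section is the full 21.5×14.5 rectangle; the r=12 sphere at (13, 2) slices to a regular 16-gon of circumradius 2.182 (√(r²−h²) with h=11.8 from center); the cube at (8, -2) (footprint 25.5×15) is included at this height; Subtracting the remaining from the first: starting from the 21.5×14.5 cube, the r=12 sphere at (13, 2) partially overlaps it — only the 14.41 mm² overlap (of its 14.57 mm²) is removed, clipping the outline; the 25.5×15 cube at (8, -2) partially overlaps it — only the 161.09 mm² overlap (of its 382.50 mm²) is removed, clipping the outline — 1 connected region. Overall, the cross-section is a single solid region. The nearest boundary edge runs (0.00, 0.00)→(0.00, 14.50); distance from the point to it = 0.70 mm. The point is not inside any of the regions above, so it lies outside the cross-section (0.70 mm from the nearest boundary).

outside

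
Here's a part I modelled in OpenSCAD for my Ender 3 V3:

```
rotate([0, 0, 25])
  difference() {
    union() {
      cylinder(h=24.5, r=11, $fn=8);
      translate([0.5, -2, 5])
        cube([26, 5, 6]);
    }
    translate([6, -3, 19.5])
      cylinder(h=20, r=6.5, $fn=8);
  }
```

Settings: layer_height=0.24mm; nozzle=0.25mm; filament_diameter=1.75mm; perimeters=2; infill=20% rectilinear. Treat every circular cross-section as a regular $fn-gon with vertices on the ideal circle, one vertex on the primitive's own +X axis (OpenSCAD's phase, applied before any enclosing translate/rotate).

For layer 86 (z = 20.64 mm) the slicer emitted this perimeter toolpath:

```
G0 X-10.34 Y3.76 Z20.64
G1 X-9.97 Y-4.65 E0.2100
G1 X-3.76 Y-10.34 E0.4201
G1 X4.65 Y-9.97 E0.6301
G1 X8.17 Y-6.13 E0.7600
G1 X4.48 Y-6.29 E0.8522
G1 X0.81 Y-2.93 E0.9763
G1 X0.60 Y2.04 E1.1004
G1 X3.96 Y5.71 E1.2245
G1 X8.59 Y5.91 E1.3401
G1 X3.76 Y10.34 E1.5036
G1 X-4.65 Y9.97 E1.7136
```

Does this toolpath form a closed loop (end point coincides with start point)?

Start point (G0): (-10.34, 3.76). End point (last G1): the path does not return to the start — open.

no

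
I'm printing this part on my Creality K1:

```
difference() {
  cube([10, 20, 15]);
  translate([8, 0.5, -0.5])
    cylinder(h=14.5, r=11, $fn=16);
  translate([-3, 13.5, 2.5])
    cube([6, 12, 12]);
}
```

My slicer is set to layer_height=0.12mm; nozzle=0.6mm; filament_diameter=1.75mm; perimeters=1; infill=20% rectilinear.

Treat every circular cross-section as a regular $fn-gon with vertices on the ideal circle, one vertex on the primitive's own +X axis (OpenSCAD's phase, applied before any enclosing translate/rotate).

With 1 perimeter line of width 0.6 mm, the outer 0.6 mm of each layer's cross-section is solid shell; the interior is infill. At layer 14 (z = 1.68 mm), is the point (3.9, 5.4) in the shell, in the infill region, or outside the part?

outside

At z = 1.68 mm: the 10×20 cube contributes its full rectangle; the r=11 cylinder at (8, 0.5) gives a regular 16-gon of circumradius 11 (constant along its height); the cube at (-3, 13.5) is absent (z outside [2.5, 14.5]); Subtracting the remaining from the first: starting from the 10×20 cube, the r=11 cylinder at (8, 0.5) partially overlaps it — only the 104.85 mm² overlap (of its 370.44 mm²) is removed, clipping the outline — 1 connected region. Overall, the cross-section is a single solid region. The nearest boundary edge runs (3.79, 10.66)→(0.22, 8.28); distance from the point to it = 4.44 mm. The point is not inside any of the regions above, so it lies outside the cross-section (4.44 mm from the nearest boundary).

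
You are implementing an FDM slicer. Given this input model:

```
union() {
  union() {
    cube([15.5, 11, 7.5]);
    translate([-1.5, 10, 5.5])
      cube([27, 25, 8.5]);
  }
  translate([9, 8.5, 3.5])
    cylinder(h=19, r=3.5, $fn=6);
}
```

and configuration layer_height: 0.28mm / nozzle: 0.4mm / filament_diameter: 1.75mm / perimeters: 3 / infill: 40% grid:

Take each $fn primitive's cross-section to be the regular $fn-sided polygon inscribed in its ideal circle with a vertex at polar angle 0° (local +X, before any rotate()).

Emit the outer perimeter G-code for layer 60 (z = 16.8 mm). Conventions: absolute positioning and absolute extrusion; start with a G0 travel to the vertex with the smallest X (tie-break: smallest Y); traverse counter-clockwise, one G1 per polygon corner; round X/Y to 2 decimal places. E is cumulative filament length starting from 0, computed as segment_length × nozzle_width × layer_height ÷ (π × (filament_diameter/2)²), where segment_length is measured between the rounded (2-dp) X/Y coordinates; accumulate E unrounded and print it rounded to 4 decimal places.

G0 X5.50 Y8.50 Z16.80
G1 X7.25 Y5.47 E0.1629
G1 X10.75 Y5.47 E0.3259
G1 X12.50 Y8.50 E0.4888
G1 X10.75 Y11.53 E0.6518
G1 X7.25 Y11.53 E0.8147
G1 X5.50 Y8.50 E0.9777

At z = 16.8 mm: the cube is not intersected at this z (z outside [0, 7.5]); the cube at (-1.5, 10) is not intersected at this z (z outside [5.5, 14]); Taking the union: nothing is present at this height; the cylinder at (9, 8.5): section is a regular 6-gon, circumradius r=3.5; Merging all regions: only the r=3.5 cylinder at (9, 8.5) is present, so the union is just that shape — 1 connected region. The outline is a single polygon with 6 vertices. Extrusion per mm of travel: 0.4 × 0.28 / (π × 0.875²) = 0.046564. Accumulating E over each segment gives final E = 0.9777.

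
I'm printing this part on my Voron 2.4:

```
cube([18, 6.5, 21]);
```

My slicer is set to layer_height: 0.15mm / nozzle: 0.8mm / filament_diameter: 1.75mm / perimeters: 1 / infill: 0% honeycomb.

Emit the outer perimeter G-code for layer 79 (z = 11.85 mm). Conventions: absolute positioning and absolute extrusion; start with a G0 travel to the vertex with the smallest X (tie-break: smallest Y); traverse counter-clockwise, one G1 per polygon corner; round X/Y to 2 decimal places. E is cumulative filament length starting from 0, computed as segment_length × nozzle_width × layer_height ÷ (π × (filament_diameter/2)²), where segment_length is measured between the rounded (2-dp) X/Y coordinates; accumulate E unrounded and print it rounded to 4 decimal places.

At z = 11.85 mm: the cube (footprint 18×6.5) is included at this height. The outline is a single polygon with 4 vertices. Extrusion per mm of travel: 0.8 × 0.15 / (π × 0.875²) = 0.049890. Accumulating E over each segment gives final E = 2.4446.

G0 X0.00 Y0.00 Z11.85
G1 X18.00 Y0.00 E0.8980
G1 X18.00 Y6.50 E1.2223
G1 X0.00 Y6.50 E2.1203
G1 X0.00 Y0.00 E2.4446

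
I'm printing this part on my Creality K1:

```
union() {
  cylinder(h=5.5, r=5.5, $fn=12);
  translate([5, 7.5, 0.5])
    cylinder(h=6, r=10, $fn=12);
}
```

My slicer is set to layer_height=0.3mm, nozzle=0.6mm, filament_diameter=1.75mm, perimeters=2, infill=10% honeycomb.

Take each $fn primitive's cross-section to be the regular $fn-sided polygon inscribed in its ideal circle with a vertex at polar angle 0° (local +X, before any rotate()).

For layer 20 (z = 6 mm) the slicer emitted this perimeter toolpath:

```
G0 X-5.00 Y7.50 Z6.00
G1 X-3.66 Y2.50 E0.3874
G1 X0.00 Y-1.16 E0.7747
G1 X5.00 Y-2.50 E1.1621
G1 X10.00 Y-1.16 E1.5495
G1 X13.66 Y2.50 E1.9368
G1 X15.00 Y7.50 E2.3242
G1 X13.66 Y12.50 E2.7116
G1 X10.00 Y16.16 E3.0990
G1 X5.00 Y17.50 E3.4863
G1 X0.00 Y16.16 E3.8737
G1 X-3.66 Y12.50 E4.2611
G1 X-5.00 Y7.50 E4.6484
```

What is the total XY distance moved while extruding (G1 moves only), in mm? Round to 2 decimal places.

Sum the Euclidean lengths of each G1 segment: total = 62.12 mm.

62.12 mm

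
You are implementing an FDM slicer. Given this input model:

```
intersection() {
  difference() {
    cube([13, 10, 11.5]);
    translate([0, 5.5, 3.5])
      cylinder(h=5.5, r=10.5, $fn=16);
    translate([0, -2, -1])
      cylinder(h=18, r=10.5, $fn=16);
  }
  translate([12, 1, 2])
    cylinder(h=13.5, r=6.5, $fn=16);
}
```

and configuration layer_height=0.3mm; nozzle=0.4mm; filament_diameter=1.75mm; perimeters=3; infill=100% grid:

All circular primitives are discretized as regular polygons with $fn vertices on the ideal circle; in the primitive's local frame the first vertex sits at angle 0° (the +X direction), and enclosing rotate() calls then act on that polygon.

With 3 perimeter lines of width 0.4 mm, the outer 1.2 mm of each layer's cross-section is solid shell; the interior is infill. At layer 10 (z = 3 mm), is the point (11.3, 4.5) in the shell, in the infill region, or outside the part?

infill

At z = 3 mm: the 13×10 cube contributes its full rectangle; the cylinder at (0, 5.5) does not reach this height (z outside [3.5, 9]); the r=10.5 cylinder at (0, -2) gives a regular 16-gon of circumradius 10.5 (constant along its height); Subtracting the remaining from the first: starting from the 13×10 cube, the r=10.5 cylinder at (0, -2) partially overlaps it — only the 63.78 mm² overlap (of its 337.53 mm²) is removed, clipping the outline — 1 connected region; the r=6.5 cylinder at (12, 1) contributes a regular 16-gon of circumradius 6.5; Taking the intersection: the r=6.5 cylinder at (12, 1) partially overlaps the result so far; clipping to the common part keeps 29.74 mm² — 1 connected region. Overall, the cross-section is a single solid region. The nearest boundary edge runs (13.00, 7.30)→(13.00, 0.00); distance from the point to it = 1.70 mm. The point is inside the cross-section and 1.70 mm from the nearest boundary — more than the 1.2 mm shell width (3 × 0.4), so it's in the infill interior.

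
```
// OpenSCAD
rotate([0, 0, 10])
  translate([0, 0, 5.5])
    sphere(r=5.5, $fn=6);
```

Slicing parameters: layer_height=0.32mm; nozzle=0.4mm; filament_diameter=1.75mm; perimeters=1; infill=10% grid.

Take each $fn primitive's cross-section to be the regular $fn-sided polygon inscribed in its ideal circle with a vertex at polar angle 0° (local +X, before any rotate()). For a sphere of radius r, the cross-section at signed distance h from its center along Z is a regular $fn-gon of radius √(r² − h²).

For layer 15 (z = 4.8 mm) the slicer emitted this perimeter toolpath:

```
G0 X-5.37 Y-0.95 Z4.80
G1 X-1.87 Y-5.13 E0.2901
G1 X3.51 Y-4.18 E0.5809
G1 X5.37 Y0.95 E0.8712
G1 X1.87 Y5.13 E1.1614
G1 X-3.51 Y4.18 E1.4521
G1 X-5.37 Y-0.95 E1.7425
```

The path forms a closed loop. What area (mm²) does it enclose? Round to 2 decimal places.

77.38 mm²

Apply the shoelace formula to the sequence of (X, Y) vertices; enclosed area = 77.38 mm².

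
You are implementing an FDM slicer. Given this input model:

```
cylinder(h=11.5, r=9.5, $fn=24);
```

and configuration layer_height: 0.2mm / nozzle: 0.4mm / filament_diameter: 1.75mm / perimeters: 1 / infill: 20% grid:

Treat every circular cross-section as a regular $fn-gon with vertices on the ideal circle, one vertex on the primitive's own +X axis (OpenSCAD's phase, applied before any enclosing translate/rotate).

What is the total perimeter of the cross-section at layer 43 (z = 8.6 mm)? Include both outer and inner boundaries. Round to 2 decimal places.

59.52 mm

At z = 8.6 mm: the r=9.5 cylinder contributes a regular 24-gon of circumradius 9.5 (perimeter = 2·24·9.500·sin(180°/24) = 59.52 mm). Overall, the cross-section is a single solid region. Total boundary length (outer) = 59.52 mm.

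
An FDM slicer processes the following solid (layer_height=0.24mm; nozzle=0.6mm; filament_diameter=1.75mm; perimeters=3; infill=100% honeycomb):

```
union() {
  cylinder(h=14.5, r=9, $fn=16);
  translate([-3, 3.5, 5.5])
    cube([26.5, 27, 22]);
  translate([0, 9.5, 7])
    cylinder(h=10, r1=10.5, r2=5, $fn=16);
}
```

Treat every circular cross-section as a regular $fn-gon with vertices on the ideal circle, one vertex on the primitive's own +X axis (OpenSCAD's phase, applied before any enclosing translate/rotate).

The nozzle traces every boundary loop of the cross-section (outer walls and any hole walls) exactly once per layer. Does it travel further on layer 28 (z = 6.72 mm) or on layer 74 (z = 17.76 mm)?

layer 28 (z = 6.72 mm)

Layer 28 (z = 6.72): the r=9 cylinder gives a regular 16-gon of circumradius 9 (constant along its height) (perimeter = 2·16·9.000·sin(180°/16) = 56.19 mm); the cube at (-3, 3.5) is present — its section is the full 26.5×27 rectangle (perimeter 107.00 mm); the cone at (0, 9.5) is not intersected at this z (z outside [7, 17]); Taking the union: the regions partially overlap (shared area 47.32 mm²), so the edge portions inside another operand are dropped and the merged outline is re-measured after clipping — boundary = 133.48 mm. So its perimeter = 133.48 mm. Layer 74 (z = 17.76): the cylinder does not reach this height (z outside [0, 14.5]); the cube at (-3, 3.5) is present — its section is the full 26.5×27 rectangle (perimeter 107.00 mm); the cone at (0, 9.5) is absent (z outside [7, 17]); Merging all regions: only the 26.5×27 cube at (-3, 3.5) is present, so the union is just that shape — boundary = 107.00 mm. So its perimeter = 107.00 mm. Layer 28 is larger (133.48 vs 107.00 mm).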